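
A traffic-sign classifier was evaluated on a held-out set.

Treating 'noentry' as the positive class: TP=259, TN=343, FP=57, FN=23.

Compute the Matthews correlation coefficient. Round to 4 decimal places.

MCC = (TP·TN − FP·FN) / √((TP+FP)(TP+FN)(TN+FP)(TN+FN))
Numerator = 259·343 − 57·23 = 87526
Denominator = √(316·282·400·366) = √13045996800 = 114219.0737
MCC = 87526 / 114219.0737 = 0.7663

0.7663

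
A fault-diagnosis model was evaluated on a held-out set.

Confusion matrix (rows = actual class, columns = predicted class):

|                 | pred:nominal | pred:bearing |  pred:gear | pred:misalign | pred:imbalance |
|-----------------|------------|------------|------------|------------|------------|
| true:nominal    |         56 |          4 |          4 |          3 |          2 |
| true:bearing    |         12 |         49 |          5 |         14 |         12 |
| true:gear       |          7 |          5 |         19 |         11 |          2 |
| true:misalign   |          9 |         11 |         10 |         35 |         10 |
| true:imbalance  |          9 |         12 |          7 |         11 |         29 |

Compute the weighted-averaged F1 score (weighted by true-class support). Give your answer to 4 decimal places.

0.5342

Per-class F1 score (2·TP/(2·TP+FP+FN)):
  nominal: TP=56, FP=12+7+9+9=37, FN=4+4+3+2=13 → 112/162 = 0.69136
  bearing: TP=49, FP=4+5+11+12=32, FN=12+5+14+12=43 → 98/173 = 0.56647
  gear: TP=19, FP=4+5+10+7=26, FN=7+5+11+2=25 → 38/89 = 0.42697
  misalign: TP=35, FP=3+14+11+11=39, FN=9+11+10+10=40 → 70/149 = 0.46980
  imbalance: TP=29, FP=2+12+2+10=26, FN=9+12+7+11=39 → 58/123 = 0.47154
Weighted-F1 score = Σ (supportᵢ/N)·F1 scoreᵢ with N=348: (69/348)·0.69136 + (92/348)·0.56647 + (44/348)·0.42697 + (75/348)·0.46980 + (68/348)·0.47154 = 0.5342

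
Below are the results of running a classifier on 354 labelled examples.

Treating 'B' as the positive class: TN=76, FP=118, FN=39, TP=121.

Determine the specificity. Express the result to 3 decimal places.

Specificity = TN/(TN+FP) = 76/(76+118) = 0.392

0.392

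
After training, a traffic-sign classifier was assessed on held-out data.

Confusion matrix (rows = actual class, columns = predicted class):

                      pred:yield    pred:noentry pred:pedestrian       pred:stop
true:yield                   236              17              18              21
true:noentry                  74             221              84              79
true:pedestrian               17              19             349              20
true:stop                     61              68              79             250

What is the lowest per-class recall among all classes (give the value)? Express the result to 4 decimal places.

0.4825

Per-class recall (TP/(TP+FN)):
  yield: TP=236, FN=17+18+21=56 → 236/292 = 0.80822
  noentry: TP=221, FN=74+84+79=237 → 221/458 = 0.48253
  pedestrian: TP=349, FN=17+19+20=56 → 349/405 = 0.86173
  stop: TP=250, FN=61+68+79=208 → 250/458 = 0.54585
Lowest is class 'noentry' with recall = 0.4825.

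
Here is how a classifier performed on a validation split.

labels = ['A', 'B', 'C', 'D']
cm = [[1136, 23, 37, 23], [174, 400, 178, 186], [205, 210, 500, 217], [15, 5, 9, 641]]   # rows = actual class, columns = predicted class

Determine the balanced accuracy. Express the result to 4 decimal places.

0.6892

Balanced accuracy = mean of per-class recall.
  A: recall = 1136/1219 = 0.93191
  B: recall = 400/938 = 0.42644
  C: recall = 500/1132 = 0.44170
  D: recall = 641/670 = 0.95672
Mean = (0.93191 + 0.42644 + 0.44170 + 0.95672) / 4 = 0.6892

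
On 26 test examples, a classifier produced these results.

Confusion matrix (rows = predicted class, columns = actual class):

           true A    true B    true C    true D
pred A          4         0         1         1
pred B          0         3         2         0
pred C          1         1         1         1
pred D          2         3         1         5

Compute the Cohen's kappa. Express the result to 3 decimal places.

Observed agreement pₒ = trace/N = 13/26 = 0.5000
Expected agreement pₑ = Σ (rowᵢ·colᵢ)/N² = (7·6 + 7·5 + 5·4 + 7·11)/26² = 0.2574
κ = (pₒ − pₑ)/(1 − pₑ) = (0.5000 − 0.2574)/(1 − 0.2574) = 0.327

0.327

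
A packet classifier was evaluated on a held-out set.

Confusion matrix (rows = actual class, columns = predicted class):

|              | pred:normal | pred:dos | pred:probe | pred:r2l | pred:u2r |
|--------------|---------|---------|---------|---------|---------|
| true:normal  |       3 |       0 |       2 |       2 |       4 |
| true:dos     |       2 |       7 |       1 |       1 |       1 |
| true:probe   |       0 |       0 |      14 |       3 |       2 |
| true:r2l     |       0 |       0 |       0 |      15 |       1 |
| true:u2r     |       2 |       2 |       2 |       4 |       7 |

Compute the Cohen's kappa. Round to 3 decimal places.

0.508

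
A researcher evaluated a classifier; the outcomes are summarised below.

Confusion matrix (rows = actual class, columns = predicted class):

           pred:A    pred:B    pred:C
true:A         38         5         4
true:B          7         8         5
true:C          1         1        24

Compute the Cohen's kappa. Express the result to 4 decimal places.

0.6001

Observed agreement pₒ = trace/N = 70/93 = 0.75269
Expected agreement pₑ = Σ (rowᵢ·colᵢ)/N² = (47·46 + 20·14 + 26·33)/93² = 0.38155
κ = (pₒ − pₑ)/(1 − pₑ) = (0.75269 − 0.38155)/(1 − 0.38155) = 0.6001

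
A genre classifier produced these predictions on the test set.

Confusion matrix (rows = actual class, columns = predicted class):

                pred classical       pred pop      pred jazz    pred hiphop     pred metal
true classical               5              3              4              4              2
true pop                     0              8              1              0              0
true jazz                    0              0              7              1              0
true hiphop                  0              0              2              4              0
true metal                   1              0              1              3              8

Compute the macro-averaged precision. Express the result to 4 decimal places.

0.6321

Per-class precision (TP/(TP+FP)):
  classical: TP=5, FP=0+0+0+1=1 → 5/6 = 0.83333
  pop: TP=8, FP=3+0+0+0=3 → 8/11 = 0.72727
  jazz: TP=7, FP=4+1+2+1=8 → 7/15 = 0.46667
  hiphop: TP=4, FP=4+0+1+3=8 → 4/12 = 0.33333
  metal: TP=8, FP=2+0+0+0=2 → 8/10 = 0.80000
Macro-precision = mean = (0.83333 + 0.72727 + 0.46667 + 0.33333 + 0.80000) / 5 = 0.6321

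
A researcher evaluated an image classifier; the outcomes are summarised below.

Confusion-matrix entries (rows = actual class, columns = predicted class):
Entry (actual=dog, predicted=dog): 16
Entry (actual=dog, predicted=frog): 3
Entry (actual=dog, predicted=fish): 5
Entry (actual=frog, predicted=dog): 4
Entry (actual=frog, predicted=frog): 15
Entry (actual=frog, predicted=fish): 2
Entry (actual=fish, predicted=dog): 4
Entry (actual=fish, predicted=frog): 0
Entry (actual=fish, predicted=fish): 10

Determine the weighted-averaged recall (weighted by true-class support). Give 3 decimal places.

0.695

Per-class recall (TP/(TP+FN)):
  dog: TP=16, FN=3+5=8 → 16/24 = 0.6667
  frog: TP=15, FN=4+2=6 → 15/21 = 0.7143
  fish: TP=10, FN=4+0=4 → 10/14 = 0.7143
Weighted-recall = Σ (supportᵢ/N)·recallᵢ with N=59: (24/59)·0.6667 + (21/59)·0.7143 + (14/59)·0.7143 = 0.695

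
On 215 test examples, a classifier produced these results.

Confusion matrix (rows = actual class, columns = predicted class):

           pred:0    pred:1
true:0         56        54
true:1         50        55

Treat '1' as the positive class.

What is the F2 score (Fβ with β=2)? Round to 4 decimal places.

0.5198

Fβ = (1+β²)·TP / ((1+β²)·TP + β²·FN + FP), with β²=4
= 5·55 / (5·55 + 4·50 + 54) = 0.5198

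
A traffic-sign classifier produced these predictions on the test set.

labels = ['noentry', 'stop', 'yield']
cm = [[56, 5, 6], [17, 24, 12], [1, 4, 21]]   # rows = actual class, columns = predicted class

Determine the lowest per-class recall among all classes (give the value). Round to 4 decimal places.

Per-class recall (TP/(TP+FN)):
  noentry: TP=56, FN=5+6=11 → 56/67 = 0.83582
  stop: TP=24, FN=17+12=29 → 24/53 = 0.45283
  yield: TP=21, FN=1+4=5 → 21/26 = 0.80769
Lowest is class 'stop' with recall = 0.4528.

0.4528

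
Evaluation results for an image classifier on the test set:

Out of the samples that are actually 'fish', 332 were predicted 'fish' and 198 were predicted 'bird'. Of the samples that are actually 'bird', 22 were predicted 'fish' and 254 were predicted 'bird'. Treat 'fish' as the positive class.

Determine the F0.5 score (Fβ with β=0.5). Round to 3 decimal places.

0.853

Fβ = (1+β²)·TP / ((1+β²)·TP + β²·FN + FP), with β²=1/4
= 1.25·332 / (1.25·332 + 0.25·198 + 22) = 0.853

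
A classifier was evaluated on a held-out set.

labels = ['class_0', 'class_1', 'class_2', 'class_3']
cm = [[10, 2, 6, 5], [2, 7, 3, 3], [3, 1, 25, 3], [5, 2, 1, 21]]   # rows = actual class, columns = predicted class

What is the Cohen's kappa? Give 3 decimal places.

0.499

Observed agreement pₒ = trace/N = 63/99 = 0.6364
Expected agreement pₑ = Σ (rowᵢ·colᵢ)/N² = (23·20 + 15·12 + 32·35 + 29·32)/99² = 0.2743
κ = (pₒ − pₑ)/(1 − pₑ) = (0.6364 − 0.2743)/(1 − 0.2743) = 0.499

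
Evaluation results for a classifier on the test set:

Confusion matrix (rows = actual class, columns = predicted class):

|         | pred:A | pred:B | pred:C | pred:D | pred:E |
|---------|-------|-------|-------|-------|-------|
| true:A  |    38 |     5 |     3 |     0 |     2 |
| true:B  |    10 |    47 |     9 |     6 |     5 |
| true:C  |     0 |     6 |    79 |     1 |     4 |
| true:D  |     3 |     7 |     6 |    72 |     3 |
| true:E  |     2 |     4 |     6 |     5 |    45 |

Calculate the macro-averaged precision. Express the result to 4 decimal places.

Per-class precision (TP/(TP+FP)):
  A: TP=38, FP=10+0+3+2=15 → 38/53 = 0.71698
  B: TP=47, FP=5+6+7+4=22 → 47/69 = 0.68116
  C: TP=79, FP=3+9+6+6=24 → 79/103 = 0.76699
  D: TP=72, FP=0+6+1+5=12 → 72/84 = 0.85714
  E: TP=45, FP=2+5+4+3=14 → 45/59 = 0.76271
Macro-precision = mean = (0.71698 + 0.68116 + 0.76699 + 0.85714 + 0.76271) / 5 = 0.7570

0.7570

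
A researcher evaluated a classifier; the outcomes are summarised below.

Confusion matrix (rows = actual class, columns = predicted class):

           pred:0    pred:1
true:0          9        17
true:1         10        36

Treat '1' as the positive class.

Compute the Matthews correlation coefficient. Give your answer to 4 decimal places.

0.1403

MCC = (TP·TN − FP·FN) / √((TP+FP)(TP+FN)(TN+FP)(TN+FN))
Numerator = 36·9 − 17·10 = 154
Denominator = √(53·46·26·19) = √1204372 = 1097.4388
MCC = 154 / 1097.4388 = 0.1403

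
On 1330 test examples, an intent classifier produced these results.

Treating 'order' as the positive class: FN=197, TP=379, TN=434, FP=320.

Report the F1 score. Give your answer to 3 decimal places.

0.595

Precision = TP/(TP+FP) = 379/699 = 0.5422
Recall = TP/(TP+FN) = 379/576 = 0.6580
F1 = 2·TP/(2·TP+FP+FN) = 758/1275 = 0.595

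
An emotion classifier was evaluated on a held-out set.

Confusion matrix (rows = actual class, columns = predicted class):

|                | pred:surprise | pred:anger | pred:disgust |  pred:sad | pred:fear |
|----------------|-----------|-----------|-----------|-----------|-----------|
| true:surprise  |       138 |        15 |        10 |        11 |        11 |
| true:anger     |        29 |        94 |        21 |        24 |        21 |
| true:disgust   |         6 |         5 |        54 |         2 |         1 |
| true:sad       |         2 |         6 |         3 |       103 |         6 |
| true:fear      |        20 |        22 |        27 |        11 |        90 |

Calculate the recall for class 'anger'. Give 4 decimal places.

Take TP from the diagonal, FP from the rest of the 'anger' prediction marginal, FN from the rest of the 'anger' actual marginal.
recall = TP/(TP+FN).
anger: TP=94, FN=29+21+24+21=95 → 94/189 = 0.49735

0.4974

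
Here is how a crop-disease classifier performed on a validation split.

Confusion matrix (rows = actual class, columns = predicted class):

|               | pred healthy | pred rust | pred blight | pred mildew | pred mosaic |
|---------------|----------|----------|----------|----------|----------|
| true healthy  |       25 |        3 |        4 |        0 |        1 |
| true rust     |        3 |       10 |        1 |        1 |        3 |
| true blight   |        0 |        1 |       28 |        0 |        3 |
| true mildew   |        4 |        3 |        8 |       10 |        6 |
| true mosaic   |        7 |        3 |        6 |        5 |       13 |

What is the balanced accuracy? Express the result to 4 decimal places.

0.5786

Balanced accuracy = mean of per-class recall.
  healthy: recall = 25/33 = 0.75758
  rust: recall = 10/18 = 0.55556
  blight: recall = 28/32 = 0.87500
  mildew: recall = 10/31 = 0.32258
  mosaic: recall = 13/34 = 0.38235
Mean = (0.75758 + 0.55556 + 0.87500 + 0.32258 + 0.38235) / 5 = 0.5786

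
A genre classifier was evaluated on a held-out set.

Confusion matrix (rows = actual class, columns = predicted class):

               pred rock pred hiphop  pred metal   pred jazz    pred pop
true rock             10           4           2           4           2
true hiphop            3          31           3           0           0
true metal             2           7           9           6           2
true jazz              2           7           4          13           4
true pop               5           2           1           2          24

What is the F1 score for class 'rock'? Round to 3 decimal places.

0.455

F1 score = 2·TP/(2·TP+FP+FN).
rock: TP=10, FP=3+2+2+5=12, FN=4+2+4+2=12 → 20/44 = 0.4545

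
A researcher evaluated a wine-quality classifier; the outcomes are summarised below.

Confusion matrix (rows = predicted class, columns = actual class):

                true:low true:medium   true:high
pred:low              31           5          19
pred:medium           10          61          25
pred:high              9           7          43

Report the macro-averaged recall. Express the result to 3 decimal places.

Per-class recall (TP/(TP+FN)):
  low: TP=31, FN=10+9=19 → 31/50 = 0.6200
  medium: TP=61, FN=5+7=12 → 61/73 = 0.8356
  high: TP=43, FN=19+25=44 → 43/87 = 0.4943
Macro-recall = mean = (0.6200 + 0.8356 + 0.4943) / 3 = 0.650

0.650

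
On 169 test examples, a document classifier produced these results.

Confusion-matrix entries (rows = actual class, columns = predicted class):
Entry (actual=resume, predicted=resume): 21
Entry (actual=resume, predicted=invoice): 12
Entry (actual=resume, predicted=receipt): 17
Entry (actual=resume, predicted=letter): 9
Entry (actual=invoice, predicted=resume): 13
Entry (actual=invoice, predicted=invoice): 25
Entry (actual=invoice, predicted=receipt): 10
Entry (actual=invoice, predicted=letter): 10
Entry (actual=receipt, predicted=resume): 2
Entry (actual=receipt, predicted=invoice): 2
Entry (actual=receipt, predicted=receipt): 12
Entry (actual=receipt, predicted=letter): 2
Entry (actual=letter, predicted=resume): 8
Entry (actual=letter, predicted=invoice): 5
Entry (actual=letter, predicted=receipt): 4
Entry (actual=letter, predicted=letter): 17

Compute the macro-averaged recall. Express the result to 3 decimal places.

0.488

Per-class recall (TP/(TP+FN)):
  resume: TP=21, FN=12+17+9=38 → 21/59 = 0.3559
  invoice: TP=25, FN=13+10+10=33 → 25/58 = 0.4310
  receipt: TP=12, FN=2+2+2=6 → 12/18 = 0.6667
  letter: TP=17, FN=8+5+4=17 → 17/34 = 0.5000
Macro-recall = mean = (0.3559 + 0.4310 + 0.6667 + 0.5000) / 4 = 0.488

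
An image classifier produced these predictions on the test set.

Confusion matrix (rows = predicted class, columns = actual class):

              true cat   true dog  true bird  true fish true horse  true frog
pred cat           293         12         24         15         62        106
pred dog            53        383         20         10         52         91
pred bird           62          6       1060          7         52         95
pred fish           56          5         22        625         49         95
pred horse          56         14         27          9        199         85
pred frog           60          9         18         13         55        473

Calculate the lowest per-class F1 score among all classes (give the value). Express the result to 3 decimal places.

Per-class F1 score (2·TP/(2·TP+FP+FN)):
  cat: TP=293, FP=12+24+15+62+106=219, FN=53+62+56+56+60=287 → 586/1092 = 0.5366
  dog: TP=383, FP=53+20+10+52+91=226, FN=12+6+5+14+9=46 → 766/1038 = 0.7380
  bird: TP=1060, FP=62+6+7+52+95=222, FN=24+20+22+27+18=111 → 2120/2453 = 0.8642
  fish: TP=625, FP=56+5+22+49+95=227, FN=15+10+7+9+13=54 → 1250/1531 = 0.8165
  horse: TP=199, FP=56+14+27+9+85=191, FN=62+52+52+49+55=270 → 398/859 = 0.4633
  frog: TP=473, FP=60+9+18+13+55=155, FN=106+91+95+95+85=472 → 946/1573 = 0.6014
Lowest is class 'horse' with F1 score = 0.463.

0.463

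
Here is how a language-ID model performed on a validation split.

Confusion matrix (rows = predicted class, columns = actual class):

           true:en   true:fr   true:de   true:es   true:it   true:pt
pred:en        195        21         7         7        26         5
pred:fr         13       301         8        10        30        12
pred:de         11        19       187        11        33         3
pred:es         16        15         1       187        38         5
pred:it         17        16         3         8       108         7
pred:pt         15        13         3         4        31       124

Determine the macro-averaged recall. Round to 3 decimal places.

Per-class recall (TP/(TP+FN)):
  en: TP=195, FN=13+11+16+17+15=72 → 195/267 = 0.7303
  fr: TP=301, FN=21+19+15+16+13=84 → 301/385 = 0.7818
  de: TP=187, FN=7+8+1+3+3=22 → 187/209 = 0.8947
  es: TP=187, FN=7+10+11+8+4=40 → 187/227 = 0.8238
  it: TP=108, FN=26+30+33+38+31=158 → 108/266 = 0.4060
  pt: TP=124, FN=5+12+3+5+7=32 → 124/156 = 0.7949
Macro-recall = mean = (0.7303 + 0.7818 + 0.8947 + 0.8238 + 0.4060 + 0.7949) / 6 = 0.739

0.739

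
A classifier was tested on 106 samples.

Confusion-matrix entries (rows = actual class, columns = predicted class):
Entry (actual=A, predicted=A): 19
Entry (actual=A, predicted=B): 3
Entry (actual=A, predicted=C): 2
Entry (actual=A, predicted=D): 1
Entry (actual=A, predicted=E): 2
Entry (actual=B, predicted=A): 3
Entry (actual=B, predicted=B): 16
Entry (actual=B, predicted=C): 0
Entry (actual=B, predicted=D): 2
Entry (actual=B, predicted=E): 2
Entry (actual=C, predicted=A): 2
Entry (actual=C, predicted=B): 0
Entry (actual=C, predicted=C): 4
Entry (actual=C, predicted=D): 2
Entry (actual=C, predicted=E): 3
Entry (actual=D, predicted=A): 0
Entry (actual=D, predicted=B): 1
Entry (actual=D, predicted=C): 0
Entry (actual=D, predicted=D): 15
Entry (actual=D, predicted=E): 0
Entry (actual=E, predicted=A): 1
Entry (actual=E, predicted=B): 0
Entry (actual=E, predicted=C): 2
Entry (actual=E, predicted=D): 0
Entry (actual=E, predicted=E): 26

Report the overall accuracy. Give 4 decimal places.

Accuracy = trace / total = (19+16+4+15+26=80) / 106 = 80/106 = 0.7547

0.7547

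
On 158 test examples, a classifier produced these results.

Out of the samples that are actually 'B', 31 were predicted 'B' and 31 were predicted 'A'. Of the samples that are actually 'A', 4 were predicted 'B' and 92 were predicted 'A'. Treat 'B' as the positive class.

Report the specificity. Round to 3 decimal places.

0.958

Specificity = TN/(TN+FP) = 92/(92+4) = 0.958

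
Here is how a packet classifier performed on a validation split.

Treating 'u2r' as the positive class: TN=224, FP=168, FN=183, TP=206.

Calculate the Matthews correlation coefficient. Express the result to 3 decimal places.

MCC = (TP·TN − FP·FN) / √((TP+FP)(TP+FN)(TN+FP)(TN+FN))
Numerator = 206·224 − 168·183 = 15400
Denominator = √(374·389·392·407) = √23211418384 = 152352.9402
MCC = 15400 / 152352.9402 = 0.101

0.101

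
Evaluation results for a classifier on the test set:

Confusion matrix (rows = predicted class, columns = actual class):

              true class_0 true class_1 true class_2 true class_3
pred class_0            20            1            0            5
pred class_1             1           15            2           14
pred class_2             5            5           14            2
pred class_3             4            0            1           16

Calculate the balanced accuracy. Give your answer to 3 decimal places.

Balanced accuracy = mean of per-class recall.
  class_0: recall = 20/30 = 0.6667
  class_1: recall = 15/21 = 0.7143
  class_2: recall = 14/17 = 0.8235
  class_3: recall = 16/37 = 0.4324
Mean = (0.6667 + 0.7143 + 0.8235 + 0.4324) / 4 = 0.659

0.659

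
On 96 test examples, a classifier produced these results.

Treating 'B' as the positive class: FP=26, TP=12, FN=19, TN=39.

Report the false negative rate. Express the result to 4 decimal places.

0.6129

FNR = FN/(FN+TP) = 19/(19+12) = 0.6129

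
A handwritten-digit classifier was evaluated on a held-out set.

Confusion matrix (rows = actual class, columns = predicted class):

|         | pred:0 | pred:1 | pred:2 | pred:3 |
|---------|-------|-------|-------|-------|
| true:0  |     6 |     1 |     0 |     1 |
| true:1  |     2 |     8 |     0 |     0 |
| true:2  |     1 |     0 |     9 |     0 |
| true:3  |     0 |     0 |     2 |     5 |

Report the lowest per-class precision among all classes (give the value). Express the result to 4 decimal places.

Per-class precision (TP/(TP+FP)):
  0: TP=6, FP=2+1+0=3 → 6/9 = 0.66667
  1: TP=8, FP=1+0+0=1 → 8/9 = 0.88889
  2: TP=9, FP=0+0+2=2 → 9/11 = 0.81818
  3: TP=5, FP=1+0+0=1 → 5/6 = 0.83333
Lowest is class '0' with precision = 0.6667.

0.6667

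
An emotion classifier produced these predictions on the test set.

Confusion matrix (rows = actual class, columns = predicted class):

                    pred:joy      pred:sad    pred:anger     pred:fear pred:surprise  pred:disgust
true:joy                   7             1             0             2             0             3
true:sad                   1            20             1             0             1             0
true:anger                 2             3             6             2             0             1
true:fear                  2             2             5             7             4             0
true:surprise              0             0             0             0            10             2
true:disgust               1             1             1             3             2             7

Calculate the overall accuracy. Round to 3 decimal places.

0.588

Accuracy = trace / total = (7+20+6+7+10+7=57) / 97 = 57/97 = 0.588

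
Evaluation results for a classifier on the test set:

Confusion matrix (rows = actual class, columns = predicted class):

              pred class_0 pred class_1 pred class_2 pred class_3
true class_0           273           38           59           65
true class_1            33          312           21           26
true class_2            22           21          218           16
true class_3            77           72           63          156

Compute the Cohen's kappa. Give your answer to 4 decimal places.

Observed agreement pₒ = trace/N = 959/1472 = 0.65149
Expected agreement pₑ = Σ (rowᵢ·colᵢ)/N² = (435·405 + 392·443 + 277·361 + 368·263)/1472² = 0.25227
κ = (pₒ − pₑ)/(1 − pₑ) = (0.65149 − 0.25227)/(1 − 0.25227) = 0.5339

0.5339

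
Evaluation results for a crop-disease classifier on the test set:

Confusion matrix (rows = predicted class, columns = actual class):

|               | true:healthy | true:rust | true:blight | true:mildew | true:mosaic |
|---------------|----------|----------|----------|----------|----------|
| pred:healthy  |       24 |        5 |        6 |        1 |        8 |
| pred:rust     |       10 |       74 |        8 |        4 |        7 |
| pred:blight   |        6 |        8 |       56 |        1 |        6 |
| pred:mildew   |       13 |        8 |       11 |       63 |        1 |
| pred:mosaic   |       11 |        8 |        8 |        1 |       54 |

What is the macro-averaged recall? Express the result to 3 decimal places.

0.667

Per-class recall (TP/(TP+FN)):
  healthy: TP=24, FN=10+6+13+11=40 → 24/64 = 0.3750
  rust: TP=74, FN=5+8+8+8=29 → 74/103 = 0.7184
  blight: TP=56, FN=6+8+11+8=33 → 56/89 = 0.6292
  mildew: TP=63, FN=1+4+1+1=7 → 63/70 = 0.9000
  mosaic: TP=54, FN=8+7+6+1=22 → 54/76 = 0.7105
Macro-recall = mean = (0.3750 + 0.7184 + 0.6292 + 0.9000 + 0.7105) / 5 = 0.667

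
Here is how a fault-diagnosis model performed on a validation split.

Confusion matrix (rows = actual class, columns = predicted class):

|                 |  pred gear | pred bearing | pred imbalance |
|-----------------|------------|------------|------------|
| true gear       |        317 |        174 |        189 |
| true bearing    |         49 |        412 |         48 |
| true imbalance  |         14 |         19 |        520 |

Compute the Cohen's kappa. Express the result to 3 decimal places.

0.581

Observed agreement pₒ = trace/N = 1249/1742 = 0.7170
Expected agreement pₑ = Σ (rowᵢ·colᵢ)/N² = (680·380 + 509·605 + 553·757)/1742² = 0.3246
κ = (pₒ − pₑ)/(1 − pₑ) = (0.7170 − 0.3246)/(1 − 0.3246) = 0.581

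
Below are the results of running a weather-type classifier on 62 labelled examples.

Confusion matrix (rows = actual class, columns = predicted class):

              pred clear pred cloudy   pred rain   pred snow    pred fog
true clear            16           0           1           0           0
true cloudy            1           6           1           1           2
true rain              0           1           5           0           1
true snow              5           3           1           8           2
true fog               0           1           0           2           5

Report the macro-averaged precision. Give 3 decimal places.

Per-class precision (TP/(TP+FP)):
  clear: TP=16, FP=1+0+5+0=6 → 16/22 = 0.7273
  cloudy: TP=6, FP=0+1+3+1=5 → 6/11 = 0.5455
  rain: TP=5, FP=1+1+1+0=3 → 5/8 = 0.6250
  snow: TP=8, FP=0+1+0+2=3 → 8/11 = 0.7273
  fog: TP=5, FP=0+2+1+2=5 → 5/10 = 0.5000
Macro-precision = mean = (0.7273 + 0.5455 + 0.6250 + 0.7273 + 0.5000) / 5 = 0.625

0.625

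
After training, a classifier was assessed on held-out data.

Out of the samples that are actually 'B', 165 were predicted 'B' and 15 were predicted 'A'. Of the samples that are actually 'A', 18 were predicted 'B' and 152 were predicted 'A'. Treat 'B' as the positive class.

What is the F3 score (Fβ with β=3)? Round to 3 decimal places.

0.915

Fβ = (1+β²)·TP / ((1+β²)·TP + β²·FN + FP), with β²=9
= 10·165 / (10·165 + 9·15 + 18) = 0.915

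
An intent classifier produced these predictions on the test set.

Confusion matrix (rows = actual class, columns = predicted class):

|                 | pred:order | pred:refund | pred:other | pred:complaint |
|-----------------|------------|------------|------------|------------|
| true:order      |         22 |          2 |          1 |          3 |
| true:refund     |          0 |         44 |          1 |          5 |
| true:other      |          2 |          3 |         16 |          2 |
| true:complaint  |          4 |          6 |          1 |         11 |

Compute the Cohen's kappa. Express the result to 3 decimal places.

Observed agreement pₒ = trace/N = 93/123 = 0.7561
Expected agreement pₑ = Σ (rowᵢ·colᵢ)/N² = (28·28 + 50·55 + 23·19 + 22·21)/123² = 0.2930
κ = (pₒ − pₑ)/(1 − pₑ) = (0.7561 − 0.2930)/(1 − 0.2930) = 0.655

0.655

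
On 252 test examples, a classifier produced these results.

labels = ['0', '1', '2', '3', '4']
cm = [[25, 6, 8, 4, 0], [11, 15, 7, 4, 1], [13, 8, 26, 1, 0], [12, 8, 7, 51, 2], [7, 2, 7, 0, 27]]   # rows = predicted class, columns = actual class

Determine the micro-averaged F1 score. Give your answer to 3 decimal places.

0.571

Micro-averaging pools counts across classes: ΣTP=144, ΣFP=108, ΣFN=108.
Micro-F1 score = 2·TP/(2·TP+FP+FN) on pooled counts = 0.571 (equals overall accuracy in single-label multiclass).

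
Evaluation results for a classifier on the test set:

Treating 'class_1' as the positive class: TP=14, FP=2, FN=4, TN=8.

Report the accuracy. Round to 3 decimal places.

Accuracy = (TP+TN)/N = (14+8)/28 = 0.786

0.786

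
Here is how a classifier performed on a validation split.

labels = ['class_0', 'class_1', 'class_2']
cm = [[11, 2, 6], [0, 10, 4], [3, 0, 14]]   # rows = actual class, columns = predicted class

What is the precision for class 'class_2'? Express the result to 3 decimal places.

Take TP from the diagonal, FP from the rest of the 'class_2' prediction marginal, FN from the rest of the 'class_2' actual marginal.
precision = TP/(TP+FP).
class_2: TP=14, FP=6+4=10 → 14/24 = 0.5833

0.583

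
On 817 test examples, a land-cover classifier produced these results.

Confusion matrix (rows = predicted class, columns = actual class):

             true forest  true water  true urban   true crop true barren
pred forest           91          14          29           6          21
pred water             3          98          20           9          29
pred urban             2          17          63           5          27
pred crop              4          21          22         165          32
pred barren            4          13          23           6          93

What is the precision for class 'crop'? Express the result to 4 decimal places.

0.6762

Take TP from the diagonal, FP from the rest of the 'crop' prediction marginal, FN from the rest of the 'crop' actual marginal.
precision = TP/(TP+FP).
crop: TP=165, FP=4+21+22+32=79 → 165/244 = 0.67623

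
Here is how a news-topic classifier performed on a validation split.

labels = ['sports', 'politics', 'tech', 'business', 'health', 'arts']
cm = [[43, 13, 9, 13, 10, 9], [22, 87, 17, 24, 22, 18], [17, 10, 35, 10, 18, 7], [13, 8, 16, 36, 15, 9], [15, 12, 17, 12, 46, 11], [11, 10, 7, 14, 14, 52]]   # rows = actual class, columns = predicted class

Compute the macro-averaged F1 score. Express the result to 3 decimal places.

0.416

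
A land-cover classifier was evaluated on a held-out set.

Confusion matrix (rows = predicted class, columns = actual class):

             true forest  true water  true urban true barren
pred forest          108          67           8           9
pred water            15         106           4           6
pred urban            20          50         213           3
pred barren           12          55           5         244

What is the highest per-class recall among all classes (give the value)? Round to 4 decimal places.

Per-class recall (TP/(TP+FN)):
  forest: TP=108, FN=15+20+12=47 → 108/155 = 0.69677
  water: TP=106, FN=67+50+55=172 → 106/278 = 0.38129
  urban: TP=213, FN=8+4+5=17 → 213/230 = 0.92609
  barren: TP=244, FN=9+6+3=18 → 244/262 = 0.93130
Highest is class 'barren' with recall = 0.9313.

0.9313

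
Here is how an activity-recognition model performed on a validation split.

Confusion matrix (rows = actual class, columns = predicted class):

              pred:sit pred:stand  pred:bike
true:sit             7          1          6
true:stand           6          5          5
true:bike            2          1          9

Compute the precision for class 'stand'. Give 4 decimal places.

One-vs-rest for 'stand': TP = diagonal; FP = other classes predicted 'stand'; FN = 'stand' predicted as other.
precision = TP/(TP+FP).
stand: TP=5, FP=1+1=2 → 5/7 = 0.71429

0.7143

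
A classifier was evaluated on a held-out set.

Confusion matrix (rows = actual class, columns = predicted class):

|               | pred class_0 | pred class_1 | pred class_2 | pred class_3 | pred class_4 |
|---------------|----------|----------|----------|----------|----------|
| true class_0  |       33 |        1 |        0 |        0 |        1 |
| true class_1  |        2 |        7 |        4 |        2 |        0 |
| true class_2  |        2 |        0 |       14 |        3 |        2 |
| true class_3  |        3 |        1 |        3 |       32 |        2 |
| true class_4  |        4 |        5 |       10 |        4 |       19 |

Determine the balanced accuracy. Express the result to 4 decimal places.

Balanced accuracy = mean of per-class recall.
  class_0: recall = 33/35 = 0.94286
  class_1: recall = 7/15 = 0.46667
  class_2: recall = 14/21 = 0.66667
  class_3: recall = 32/41 = 0.78049
  class_4: recall = 19/42 = 0.45238
Mean = (0.94286 + 0.46667 + 0.66667 + 0.78049 + 0.45238) / 5 = 0.6618

0.6618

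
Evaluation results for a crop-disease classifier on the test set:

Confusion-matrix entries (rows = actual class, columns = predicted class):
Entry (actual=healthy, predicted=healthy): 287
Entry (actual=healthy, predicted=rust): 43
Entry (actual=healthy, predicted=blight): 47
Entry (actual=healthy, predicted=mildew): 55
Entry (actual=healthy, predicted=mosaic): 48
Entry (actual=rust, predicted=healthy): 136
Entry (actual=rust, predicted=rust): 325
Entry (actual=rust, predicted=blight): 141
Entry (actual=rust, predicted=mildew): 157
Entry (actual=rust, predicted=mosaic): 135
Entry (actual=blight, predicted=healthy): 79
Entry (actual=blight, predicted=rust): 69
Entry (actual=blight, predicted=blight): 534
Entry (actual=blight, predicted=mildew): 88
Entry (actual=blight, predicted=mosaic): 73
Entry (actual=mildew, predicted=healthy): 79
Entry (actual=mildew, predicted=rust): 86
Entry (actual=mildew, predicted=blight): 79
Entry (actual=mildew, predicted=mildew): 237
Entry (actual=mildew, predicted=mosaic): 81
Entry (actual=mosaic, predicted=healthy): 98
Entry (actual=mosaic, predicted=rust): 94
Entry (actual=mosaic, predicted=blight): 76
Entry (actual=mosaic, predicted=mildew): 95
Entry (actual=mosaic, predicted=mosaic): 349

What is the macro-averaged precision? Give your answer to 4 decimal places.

Per-class precision (TP/(TP+FP)):
  healthy: TP=287, FP=136+79+79+98=392 → 287/679 = 0.42268
  rust: TP=325, FP=43+69+86+94=292 → 325/617 = 0.52674
  blight: TP=534, FP=47+141+79+76=343 → 534/877 = 0.60889
  mildew: TP=237, FP=55+157+88+95=395 → 237/632 = 0.37500
  mosaic: TP=349, FP=48+135+73+81=337 → 349/686 = 0.50875
Macro-precision = mean = (0.42268 + 0.52674 + 0.60889 + 0.37500 + 0.50875) / 5 = 0.4884

0.4884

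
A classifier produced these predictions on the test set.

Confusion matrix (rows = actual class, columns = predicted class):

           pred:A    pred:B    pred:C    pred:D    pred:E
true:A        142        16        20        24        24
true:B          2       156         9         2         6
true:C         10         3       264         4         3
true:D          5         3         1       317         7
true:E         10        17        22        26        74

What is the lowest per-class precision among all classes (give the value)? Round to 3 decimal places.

Per-class precision (TP/(TP+FP)):
  A: TP=142, FP=2+10+5+10=27 → 142/169 = 0.8402
  B: TP=156, FP=16+3+3+17=39 → 156/195 = 0.8000
  C: TP=264, FP=20+9+1+22=52 → 264/316 = 0.8354
  D: TP=317, FP=24+2+4+26=56 → 317/373 = 0.8499
  E: TP=74, FP=24+6+3+7=40 → 74/114 = 0.6491
Lowest is class 'E' with precision = 0.649.

0.649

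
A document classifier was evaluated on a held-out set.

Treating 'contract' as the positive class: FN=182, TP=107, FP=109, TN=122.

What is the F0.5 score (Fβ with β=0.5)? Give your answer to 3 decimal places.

0.464

Fβ = (1+β²)·TP / ((1+β²)·TP + β²·FN + FP), with β²=1/4
= 1.25·107 / (1.25·107 + 0.25·182 + 109) = 0.464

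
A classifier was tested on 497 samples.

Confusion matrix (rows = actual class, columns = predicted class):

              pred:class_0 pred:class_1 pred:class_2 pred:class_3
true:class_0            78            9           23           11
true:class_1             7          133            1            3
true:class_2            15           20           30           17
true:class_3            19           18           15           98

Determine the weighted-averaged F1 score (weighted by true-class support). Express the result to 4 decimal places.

Per-class F1 score (2·TP/(2·TP+FP+FN)):
  class_0: TP=78, FP=7+15+19=41, FN=9+23+11=43 → 156/240 = 0.65000
  class_1: TP=133, FP=9+20+18=47, FN=7+1+3=11 → 266/324 = 0.82099
  class_2: TP=30, FP=23+1+15=39, FN=15+20+17=52 → 60/151 = 0.39735
  class_3: TP=98, FP=11+3+17=31, FN=19+18+15=52 → 196/279 = 0.70251
Weighted-F1 score = Σ (supportᵢ/N)·F1 scoreᵢ with N=497: (121/497)·0.65000 + (144/497)·0.82099 + (82/497)·0.39735 + (150/497)·0.70251 = 0.6737

0.6737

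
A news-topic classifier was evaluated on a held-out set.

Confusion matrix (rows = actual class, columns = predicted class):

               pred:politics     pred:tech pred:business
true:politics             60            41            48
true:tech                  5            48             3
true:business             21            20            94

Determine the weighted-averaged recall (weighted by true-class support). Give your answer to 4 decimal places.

Per-class recall (TP/(TP+FN)):
  politics: TP=60, FN=41+48=89 → 60/149 = 0.40268
  tech: TP=48, FN=5+3=8 → 48/56 = 0.85714
  business: TP=94, FN=21+20=41 → 94/135 = 0.69630
Weighted-recall = Σ (supportᵢ/N)·recallᵢ with N=340: (149/340)·0.40268 + (56/340)·0.85714 + (135/340)·0.69630 = 0.5941

0.5941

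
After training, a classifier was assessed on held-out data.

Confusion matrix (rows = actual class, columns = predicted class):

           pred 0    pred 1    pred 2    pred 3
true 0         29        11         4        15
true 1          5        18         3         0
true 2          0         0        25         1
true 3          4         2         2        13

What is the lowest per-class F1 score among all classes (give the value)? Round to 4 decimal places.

0.5200

Per-class F1 score (2·TP/(2·TP+FP+FN)):
  0: TP=29, FP=5+0+4=9, FN=11+4+15=30 → 58/97 = 0.59794
  1: TP=18, FP=11+0+2=13, FN=5+3+0=8 → 36/57 = 0.63158
  2: TP=25, FP=4+3+2=9, FN=0+0+1=1 → 50/60 = 0.83333
  3: TP=13, FP=15+0+1=16, FN=4+2+2=8 → 26/50 = 0.52000
Lowest is class '3' with F1 score = 0.5200.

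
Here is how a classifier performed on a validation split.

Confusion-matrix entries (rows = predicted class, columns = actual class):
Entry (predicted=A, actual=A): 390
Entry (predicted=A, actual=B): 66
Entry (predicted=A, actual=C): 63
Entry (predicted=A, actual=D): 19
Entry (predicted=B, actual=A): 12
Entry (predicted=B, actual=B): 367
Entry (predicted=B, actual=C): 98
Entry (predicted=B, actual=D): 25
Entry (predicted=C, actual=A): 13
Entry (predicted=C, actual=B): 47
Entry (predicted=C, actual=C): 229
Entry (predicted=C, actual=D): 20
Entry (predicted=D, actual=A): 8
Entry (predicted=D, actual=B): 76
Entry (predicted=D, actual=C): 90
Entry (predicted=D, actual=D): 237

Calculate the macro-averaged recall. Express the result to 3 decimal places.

0.712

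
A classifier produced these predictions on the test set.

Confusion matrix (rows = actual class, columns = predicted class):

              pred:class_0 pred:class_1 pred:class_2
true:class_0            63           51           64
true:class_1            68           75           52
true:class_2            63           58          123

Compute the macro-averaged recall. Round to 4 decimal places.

0.4142

Per-class recall (TP/(TP+FN)):
  class_0: TP=63, FN=51+64=115 → 63/178 = 0.35393
  class_1: TP=75, FN=68+52=120 → 75/195 = 0.38462
  class_2: TP=123, FN=63+58=121 → 123/244 = 0.50410
Macro-recall = mean = (0.35393 + 0.38462 + 0.50410) / 3 = 0.4142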